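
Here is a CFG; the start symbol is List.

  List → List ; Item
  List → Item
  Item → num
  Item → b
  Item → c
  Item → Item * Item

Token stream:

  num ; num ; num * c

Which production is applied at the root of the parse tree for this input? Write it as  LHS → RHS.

[List [List [List [Item num]] ; [Item num]] ; [Item [Item num] * [Item c]]]

List → List ; Item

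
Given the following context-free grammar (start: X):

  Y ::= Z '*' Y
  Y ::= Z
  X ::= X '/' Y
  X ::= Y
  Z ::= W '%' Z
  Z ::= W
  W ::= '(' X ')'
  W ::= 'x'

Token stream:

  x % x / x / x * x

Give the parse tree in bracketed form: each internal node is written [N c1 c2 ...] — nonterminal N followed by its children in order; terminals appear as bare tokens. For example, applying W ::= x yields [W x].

[X [X [X [Y [Z [W x] % [Z [W x]]]]] / [Y [Z [W x]]]] / [Y [Z [W x]] * [Y [Z [W x]]]]]

X
X / Y
X / Y / Y
Y / Y / Y
Z / Y / Y
W % Z / Y / Y
x % Z / Y / Y
x % W / Y / Y
x % x / Y / Y
x % x / Z / Y
x % x / W / Y
x % x / x / Y
x % x / x / Z * Y
x % x / x / W * Y
x % x / x / x * Y
x % x / x / x * Z
x % x / x / x * W
x % x / x / x * x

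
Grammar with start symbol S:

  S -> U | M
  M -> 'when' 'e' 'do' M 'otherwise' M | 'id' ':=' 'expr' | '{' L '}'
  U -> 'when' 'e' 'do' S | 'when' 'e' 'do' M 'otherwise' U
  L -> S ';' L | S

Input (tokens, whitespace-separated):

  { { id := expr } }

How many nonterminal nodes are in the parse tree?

[S [M { [L [S [M { [L [S [M id := expr]]] }]]] }]]

8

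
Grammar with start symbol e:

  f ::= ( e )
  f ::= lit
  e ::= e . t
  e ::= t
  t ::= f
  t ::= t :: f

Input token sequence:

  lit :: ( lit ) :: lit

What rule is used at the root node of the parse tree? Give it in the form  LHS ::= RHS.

e ::= t

[e [t [t [t [f lit]] :: [f ( [e [t [f lit]]] )]] :: [f lit]]]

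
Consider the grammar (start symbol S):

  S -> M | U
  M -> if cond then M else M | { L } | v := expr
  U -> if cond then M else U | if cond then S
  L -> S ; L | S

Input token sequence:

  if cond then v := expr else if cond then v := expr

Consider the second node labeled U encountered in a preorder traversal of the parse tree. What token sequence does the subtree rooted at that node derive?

[S [U if cond then [M v := expr] else [U if cond then [S [M v := expr]]]]]

if cond then v := expr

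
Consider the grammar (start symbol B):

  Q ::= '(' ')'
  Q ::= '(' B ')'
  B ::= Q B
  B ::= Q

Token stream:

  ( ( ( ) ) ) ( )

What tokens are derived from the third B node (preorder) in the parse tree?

[B [Q ( [B [Q ( [B [Q ( )]] )]] )] [B [Q ( )]]]

( )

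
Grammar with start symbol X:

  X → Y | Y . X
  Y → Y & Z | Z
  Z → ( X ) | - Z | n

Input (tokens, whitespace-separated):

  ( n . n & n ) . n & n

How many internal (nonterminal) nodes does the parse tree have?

16

[X [Y [Z ( [X [Y [Z n]] . [X [Y [Y [Z n]] & [Z n]]]] )]] . [X [Y [Y [Z n]] & [Z n]]]]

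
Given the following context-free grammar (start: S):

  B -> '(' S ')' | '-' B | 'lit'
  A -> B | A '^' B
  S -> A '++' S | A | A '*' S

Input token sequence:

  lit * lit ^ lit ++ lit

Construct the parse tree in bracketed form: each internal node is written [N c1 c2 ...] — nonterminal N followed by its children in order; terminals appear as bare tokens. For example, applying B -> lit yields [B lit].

S
A * S
B * S
lit * S
lit * A ++ S
lit * A ^ B ++ S
lit * B ^ B ++ S
lit * lit ^ B ++ S
lit * lit ^ lit ++ S
lit * lit ^ lit ++ A
lit * lit ^ lit ++ B
lit * lit ^ lit ++ lit

[S [A [B lit]] * [S [A [A [B lit]] ^ [B lit]] ++ [S [A [B lit]]]]]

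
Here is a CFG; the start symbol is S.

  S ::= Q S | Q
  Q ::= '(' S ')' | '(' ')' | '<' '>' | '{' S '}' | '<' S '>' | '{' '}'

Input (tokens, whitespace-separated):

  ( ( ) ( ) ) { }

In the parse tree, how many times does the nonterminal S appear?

4

[S [Q ( [S [Q ( )] [S [Q ( )]]] )] [S [Q { }]]]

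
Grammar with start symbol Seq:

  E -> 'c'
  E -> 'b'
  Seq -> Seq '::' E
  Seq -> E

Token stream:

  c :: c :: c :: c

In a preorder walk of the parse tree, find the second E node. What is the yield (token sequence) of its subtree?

[Seq [Seq [Seq [Seq [E c]] :: [E c]] :: [E c]] :: [E c]]

c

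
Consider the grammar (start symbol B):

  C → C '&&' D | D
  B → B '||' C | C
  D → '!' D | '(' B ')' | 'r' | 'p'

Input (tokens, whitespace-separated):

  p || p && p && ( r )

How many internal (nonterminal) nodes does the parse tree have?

[B [B [C [D p]]] || [C [C [C [D p]] && [D p]] && [D ( [B [C [D r]]] )]]]

13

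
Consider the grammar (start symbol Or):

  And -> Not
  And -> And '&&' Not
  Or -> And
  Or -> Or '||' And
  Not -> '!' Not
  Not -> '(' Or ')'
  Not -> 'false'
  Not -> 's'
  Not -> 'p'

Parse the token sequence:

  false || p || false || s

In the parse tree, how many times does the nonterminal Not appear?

[Or [Or [Or [Or [And [Not false]]] || [And [Not p]]] || [And [Not false]]] || [And [Not s]]]

4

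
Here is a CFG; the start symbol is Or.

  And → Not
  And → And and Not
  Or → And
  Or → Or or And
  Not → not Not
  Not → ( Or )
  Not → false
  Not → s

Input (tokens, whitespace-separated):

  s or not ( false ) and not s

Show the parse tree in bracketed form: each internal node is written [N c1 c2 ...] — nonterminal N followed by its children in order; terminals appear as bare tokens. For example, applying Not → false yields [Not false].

Or
Or or And
And or And
Not or And
s or And
s or And and Not
s or Not and Not
s or not Not and Not
s or not ( Or ) and Not
s or not ( And ) and Not
s or not ( Not ) and Not
s or not ( false ) and Not
s or not ( false ) and not Not
s or not ( false ) and not s

[Or [Or [And [Not s]]] or [And [And [Not not [Not ( [Or [And [Not false]]] )]]] and [Not not [Not s]]]]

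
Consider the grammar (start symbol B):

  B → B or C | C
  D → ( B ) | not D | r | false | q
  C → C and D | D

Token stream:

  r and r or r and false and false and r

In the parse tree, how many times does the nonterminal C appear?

[B [B [C [C [D r]] and [D r]]] or [C [C [C [C [D r]] and [D false]] and [D false]] and [D r]]]

6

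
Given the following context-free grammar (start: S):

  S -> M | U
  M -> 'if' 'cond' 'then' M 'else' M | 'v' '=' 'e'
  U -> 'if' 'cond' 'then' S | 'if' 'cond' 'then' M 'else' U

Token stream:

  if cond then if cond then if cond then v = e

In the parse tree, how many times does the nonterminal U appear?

[S [U if cond then [S [U if cond then [S [U if cond then [S [M v = e]]]]]]]]

3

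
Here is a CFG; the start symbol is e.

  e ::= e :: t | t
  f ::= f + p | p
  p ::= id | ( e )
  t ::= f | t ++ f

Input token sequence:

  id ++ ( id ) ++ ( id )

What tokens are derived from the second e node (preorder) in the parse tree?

[e [t [t [t [f [p id]]] ++ [f [p ( [e [t [f [p id]]]] )]]] ++ [f [p ( [e [t [f [p id]]]] )]]]]

id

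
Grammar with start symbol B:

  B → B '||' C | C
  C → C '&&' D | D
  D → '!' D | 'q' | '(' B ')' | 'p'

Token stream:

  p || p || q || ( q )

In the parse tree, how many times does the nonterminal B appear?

[B [B [B [B [C [D p]]] || [C [D p]]] || [C [D q]]] || [C [D ( [B [C [D q]]] )]]]

5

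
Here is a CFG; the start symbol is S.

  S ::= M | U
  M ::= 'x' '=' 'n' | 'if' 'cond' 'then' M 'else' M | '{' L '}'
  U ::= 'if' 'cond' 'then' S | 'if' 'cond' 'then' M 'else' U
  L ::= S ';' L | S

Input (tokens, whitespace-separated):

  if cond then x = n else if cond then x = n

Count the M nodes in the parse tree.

2

[S [U if cond then [M x = n] else [U if cond then [S [M x = n]]]]]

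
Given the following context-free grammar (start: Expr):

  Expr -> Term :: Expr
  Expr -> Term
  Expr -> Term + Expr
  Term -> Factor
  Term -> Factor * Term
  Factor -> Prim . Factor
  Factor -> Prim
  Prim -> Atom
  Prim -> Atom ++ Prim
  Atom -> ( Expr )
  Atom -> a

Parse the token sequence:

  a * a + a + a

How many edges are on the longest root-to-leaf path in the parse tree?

7

[Expr [Term [Factor [Prim [Atom a]]] * [Term [Factor [Prim [Atom a]]]]] + [Expr [Term [Factor [Prim [Atom a]]]] + [Expr [Term [Factor [Prim [Atom a]]]]]]]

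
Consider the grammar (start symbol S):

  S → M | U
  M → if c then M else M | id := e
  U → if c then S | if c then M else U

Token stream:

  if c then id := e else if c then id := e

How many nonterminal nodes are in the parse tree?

[S [U if c then [M id := e] else [U if c then [S [M id := e]]]]]

6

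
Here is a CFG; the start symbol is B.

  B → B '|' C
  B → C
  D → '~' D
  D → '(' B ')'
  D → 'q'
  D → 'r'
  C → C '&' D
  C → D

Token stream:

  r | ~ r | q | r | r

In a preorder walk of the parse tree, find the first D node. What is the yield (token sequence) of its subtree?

r

[B [B [B [B [B [C [D r]]] | [C [D ~ [D r]]]] | [C [D q]]] | [C [D r]]] | [C [D r]]]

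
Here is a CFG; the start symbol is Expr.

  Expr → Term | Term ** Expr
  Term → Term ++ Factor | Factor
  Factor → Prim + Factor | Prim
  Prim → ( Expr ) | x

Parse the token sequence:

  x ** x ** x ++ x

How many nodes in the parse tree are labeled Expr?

3

[Expr [Term [Factor [Prim x]]] ** [Expr [Term [Factor [Prim x]]] ** [Expr [Term [Term [Factor [Prim x]]] ++ [Factor [Prim x]]]]]]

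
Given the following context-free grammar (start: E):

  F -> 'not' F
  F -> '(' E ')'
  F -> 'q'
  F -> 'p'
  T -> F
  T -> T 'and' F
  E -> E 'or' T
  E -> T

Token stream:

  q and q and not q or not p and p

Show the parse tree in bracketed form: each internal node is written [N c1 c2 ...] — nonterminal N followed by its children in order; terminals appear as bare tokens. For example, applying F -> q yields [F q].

E
E or T
T or T
T and F or T
T and F and F or T
F and F and F or T
q and F and F or T
q and q and F or T
q and q and not F or T
q and q and not q or T
q and q and not q or T and F
q and q and not q or F and F
q and q and not q or not F and F
q and q and not q or not p and F
q and q and not q or not p and p

[E [E [T [T [T [F q]] and [F q]] and [F not [F q]]]] or [T [T [F not [F p]]] and [F p]]]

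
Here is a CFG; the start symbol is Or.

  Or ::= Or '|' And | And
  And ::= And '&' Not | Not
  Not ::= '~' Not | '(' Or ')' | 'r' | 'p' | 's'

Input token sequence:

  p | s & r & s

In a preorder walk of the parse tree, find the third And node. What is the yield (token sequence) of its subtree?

[Or [Or [And [Not p]]] | [And [And [And [Not s]] & [Not r]] & [Not s]]]

s & r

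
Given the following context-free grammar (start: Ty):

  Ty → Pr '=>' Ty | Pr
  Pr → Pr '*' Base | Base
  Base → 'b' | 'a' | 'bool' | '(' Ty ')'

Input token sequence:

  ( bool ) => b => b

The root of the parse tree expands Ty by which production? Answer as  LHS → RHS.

[Ty [Pr [Base ( [Ty [Pr [Base bool]]] )]] => [Ty [Pr [Base b]] => [Ty [Pr [Base b]]]]]

Ty → Pr '=>' Ty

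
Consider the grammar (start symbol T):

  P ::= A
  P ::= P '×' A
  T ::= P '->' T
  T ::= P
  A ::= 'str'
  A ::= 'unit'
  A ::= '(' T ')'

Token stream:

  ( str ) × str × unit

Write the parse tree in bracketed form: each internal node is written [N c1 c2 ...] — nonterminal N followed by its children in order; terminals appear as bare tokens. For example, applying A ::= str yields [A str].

[T [P [P [P [A ( [T [P [A str]]] )]] × [A str]] × [A unit]]]

T
P
P × A
P × A × A
A × A × A
( T ) × A × A
( P ) × A × A
( A ) × A × A
( str ) × A × A
( str ) × str × A
( str ) × str × unit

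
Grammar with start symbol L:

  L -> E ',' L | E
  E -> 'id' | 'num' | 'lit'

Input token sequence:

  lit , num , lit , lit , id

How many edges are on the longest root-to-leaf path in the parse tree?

6

[L [E lit] , [L [E num] , [L [E lit] , [L [E lit] , [L [E id]]]]]]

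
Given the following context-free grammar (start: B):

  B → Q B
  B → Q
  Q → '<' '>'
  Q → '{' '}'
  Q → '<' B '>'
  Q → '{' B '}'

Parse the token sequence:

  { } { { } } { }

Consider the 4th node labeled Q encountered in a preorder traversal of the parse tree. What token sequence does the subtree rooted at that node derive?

[B [Q { }] [B [Q { [B [Q { }]] }] [B [Q { }]]]]

{ }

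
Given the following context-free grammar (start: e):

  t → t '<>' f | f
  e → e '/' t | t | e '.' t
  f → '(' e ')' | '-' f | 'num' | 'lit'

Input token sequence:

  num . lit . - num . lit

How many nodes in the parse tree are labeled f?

[e [e [e [e [t [f num]]] . [t [f lit]]] . [t [f - [f num]]]] . [t [f lit]]]

5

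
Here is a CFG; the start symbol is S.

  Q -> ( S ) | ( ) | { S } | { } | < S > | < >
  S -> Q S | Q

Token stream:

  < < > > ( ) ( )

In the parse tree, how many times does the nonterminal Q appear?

4

[S [Q < [S [Q < >]] >] [S [Q ( )] [S [Q ( )]]]]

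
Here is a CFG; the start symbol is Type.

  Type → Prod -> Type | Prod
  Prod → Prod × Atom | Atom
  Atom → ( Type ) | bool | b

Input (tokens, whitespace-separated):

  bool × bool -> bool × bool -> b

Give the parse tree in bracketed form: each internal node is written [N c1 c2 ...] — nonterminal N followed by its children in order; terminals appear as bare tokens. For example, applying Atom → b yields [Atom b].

Type
Prod -> Type
Prod × Atom -> Type
Atom × Atom -> Type
bool × Atom -> Type
bool × bool -> Type
bool × bool -> Prod -> Type
bool × bool -> Prod × Atom -> Type
bool × bool -> Atom × Atom -> Type
bool × bool -> bool × Atom -> Type
bool × bool -> bool × bool -> Type
bool × bool -> bool × bool -> Prod
bool × bool -> bool × bool -> Atom
bool × bool -> bool × bool -> b

[Type [Prod [Prod [Atom bool]] × [Atom bool]] -> [Type [Prod [Prod [Atom bool]] × [Atom bool]] -> [Type [Prod [Atom b]]]]]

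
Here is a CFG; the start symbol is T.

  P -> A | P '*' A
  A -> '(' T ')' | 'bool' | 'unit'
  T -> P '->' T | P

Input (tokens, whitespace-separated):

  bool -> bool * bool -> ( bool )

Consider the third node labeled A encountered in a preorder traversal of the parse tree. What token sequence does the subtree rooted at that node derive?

[T [P [A bool]] -> [T [P [P [A bool]] * [A bool]] -> [T [P [A ( [T [P [A bool]]] )]]]]]

bool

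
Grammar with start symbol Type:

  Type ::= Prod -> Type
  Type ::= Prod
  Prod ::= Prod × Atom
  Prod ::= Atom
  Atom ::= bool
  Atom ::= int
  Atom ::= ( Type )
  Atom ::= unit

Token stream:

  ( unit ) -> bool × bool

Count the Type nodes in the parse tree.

3

[Type [Prod [Atom ( [Type [Prod [Atom unit]]] )]] -> [Type [Prod [Prod [Atom bool]] × [Atom bool]]]]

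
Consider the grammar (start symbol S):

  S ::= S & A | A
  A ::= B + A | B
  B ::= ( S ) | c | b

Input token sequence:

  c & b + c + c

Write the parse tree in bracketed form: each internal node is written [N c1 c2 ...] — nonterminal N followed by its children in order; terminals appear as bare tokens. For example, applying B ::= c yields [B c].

S
S & A
A & A
B & A
c & A
c & B + A
c & b + A
c & b + B + A
c & b + c + A
c & b + c + B
c & b + c + c

[S [S [A [B c]]] & [A [B b] + [A [B c] + [A [B c]]]]]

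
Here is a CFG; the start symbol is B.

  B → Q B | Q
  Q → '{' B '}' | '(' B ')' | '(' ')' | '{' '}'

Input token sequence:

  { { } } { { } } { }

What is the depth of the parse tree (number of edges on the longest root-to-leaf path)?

[B [Q { [B [Q { }]] }] [B [Q { [B [Q { }]] }] [B [Q { }]]]]

5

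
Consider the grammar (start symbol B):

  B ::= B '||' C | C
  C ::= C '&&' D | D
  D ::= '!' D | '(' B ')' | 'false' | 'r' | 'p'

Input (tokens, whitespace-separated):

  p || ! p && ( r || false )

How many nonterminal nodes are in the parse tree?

[B [B [C [D p]]] || [C [C [D ! [D p]]] && [D ( [B [B [C [D r]]] || [C [D false]]] )]]]

15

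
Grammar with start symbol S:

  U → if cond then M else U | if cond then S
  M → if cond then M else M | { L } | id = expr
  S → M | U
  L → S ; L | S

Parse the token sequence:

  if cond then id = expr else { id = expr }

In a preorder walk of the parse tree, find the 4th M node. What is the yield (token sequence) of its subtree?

[S [M if cond then [M id = expr] else [M { [L [S [M id = expr]]] }]]]

id = expr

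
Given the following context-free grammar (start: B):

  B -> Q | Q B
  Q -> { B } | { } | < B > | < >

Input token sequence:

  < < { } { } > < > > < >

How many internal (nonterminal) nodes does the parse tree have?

[B [Q < [B [Q < [B [Q { }] [B [Q { }]]] >] [B [Q < >]]] >] [B [Q < >]]]

12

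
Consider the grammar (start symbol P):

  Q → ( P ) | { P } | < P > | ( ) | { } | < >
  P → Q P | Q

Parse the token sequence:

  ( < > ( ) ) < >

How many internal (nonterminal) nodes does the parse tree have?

8

[P [Q ( [P [Q < >] [P [Q ( )]]] )] [P [Q < >]]]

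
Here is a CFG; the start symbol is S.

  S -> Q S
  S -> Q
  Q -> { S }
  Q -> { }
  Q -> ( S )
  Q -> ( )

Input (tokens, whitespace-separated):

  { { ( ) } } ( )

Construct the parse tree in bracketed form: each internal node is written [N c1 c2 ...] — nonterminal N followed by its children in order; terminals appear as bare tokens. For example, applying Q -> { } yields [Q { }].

S
Q S
{ S } S
{ Q } S
{ { S } } S
{ { Q } } S
{ { ( ) } } S
{ { ( ) } } Q
{ { ( ) } } ( )

[S [Q { [S [Q { [S [Q ( )]] }]] }] [S [Q ( )]]]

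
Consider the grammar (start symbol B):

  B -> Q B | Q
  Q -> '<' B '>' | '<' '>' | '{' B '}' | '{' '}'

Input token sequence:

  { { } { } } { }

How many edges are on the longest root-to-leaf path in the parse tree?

[B [Q { [B [Q { }] [B [Q { }]]] }] [B [Q { }]]]

5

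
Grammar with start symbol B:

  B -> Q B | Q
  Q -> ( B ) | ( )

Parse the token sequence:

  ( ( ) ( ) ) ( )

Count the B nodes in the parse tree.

[B [Q ( [B [Q ( )] [B [Q ( )]]] )] [B [Q ( )]]]

4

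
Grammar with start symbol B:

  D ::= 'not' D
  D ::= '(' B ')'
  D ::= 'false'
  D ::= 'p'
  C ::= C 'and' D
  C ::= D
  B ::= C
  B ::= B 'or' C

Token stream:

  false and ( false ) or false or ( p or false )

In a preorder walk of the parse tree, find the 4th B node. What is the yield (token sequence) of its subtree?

[B [B [B [C [C [D false]] and [D ( [B [C [D false]]] )]]] or [C [D false]]] or [C [D ( [B [B [C [D p]]] or [C [D false]]] )]]]

false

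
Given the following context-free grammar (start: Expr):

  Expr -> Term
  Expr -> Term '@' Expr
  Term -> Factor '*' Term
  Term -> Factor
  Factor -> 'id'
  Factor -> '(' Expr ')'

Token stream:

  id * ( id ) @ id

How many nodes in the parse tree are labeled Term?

[Expr [Term [Factor id] * [Term [Factor ( [Expr [Term [Factor id]]] )]]] @ [Expr [Term [Factor id]]]]

4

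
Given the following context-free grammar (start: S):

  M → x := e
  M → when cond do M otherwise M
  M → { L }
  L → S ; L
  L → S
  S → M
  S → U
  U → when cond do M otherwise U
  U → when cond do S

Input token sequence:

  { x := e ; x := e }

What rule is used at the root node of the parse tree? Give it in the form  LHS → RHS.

[S [M { [L [S [M x := e]] ; [L [S [M x := e]]]] }]]

S → M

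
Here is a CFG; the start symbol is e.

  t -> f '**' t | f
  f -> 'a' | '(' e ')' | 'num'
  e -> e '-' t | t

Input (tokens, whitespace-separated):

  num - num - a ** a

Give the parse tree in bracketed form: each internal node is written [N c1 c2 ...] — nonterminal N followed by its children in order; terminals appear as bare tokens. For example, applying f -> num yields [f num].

e
e - t
e - t - t
t - t - t
f - t - t
num - t - t
num - f - t
num - num - t
num - num - f ** t
num - num - a ** t
num - num - a ** f
num - num - a ** a

[e [e [e [t [f num]]] - [t [f num]]] - [t [f a] ** [t [f a]]]]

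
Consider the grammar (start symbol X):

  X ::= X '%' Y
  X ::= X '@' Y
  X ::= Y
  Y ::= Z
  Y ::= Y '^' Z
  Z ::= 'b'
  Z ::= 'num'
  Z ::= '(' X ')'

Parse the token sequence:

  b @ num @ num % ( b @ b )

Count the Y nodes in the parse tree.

6

[X [X [X [X [Y [Z b]]] @ [Y [Z num]]] @ [Y [Z num]]] % [Y [Z ( [X [X [Y [Z b]]] @ [Y [Z b]]] )]]]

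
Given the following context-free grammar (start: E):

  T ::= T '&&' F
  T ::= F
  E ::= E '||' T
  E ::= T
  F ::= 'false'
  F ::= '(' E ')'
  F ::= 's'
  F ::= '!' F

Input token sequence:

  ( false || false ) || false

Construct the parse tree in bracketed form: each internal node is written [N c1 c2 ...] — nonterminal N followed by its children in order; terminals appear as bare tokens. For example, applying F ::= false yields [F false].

E
E || T
T || T
F || T
( E ) || T
( E || T ) || T
( T || T ) || T
( F || T ) || T
( false || T ) || T
( false || F ) || T
( false || false ) || T
( false || false ) || F
( false || false ) || false

[E [E [T [F ( [E [E [T [F false]]] || [T [F false]]] )]]] || [T [F false]]]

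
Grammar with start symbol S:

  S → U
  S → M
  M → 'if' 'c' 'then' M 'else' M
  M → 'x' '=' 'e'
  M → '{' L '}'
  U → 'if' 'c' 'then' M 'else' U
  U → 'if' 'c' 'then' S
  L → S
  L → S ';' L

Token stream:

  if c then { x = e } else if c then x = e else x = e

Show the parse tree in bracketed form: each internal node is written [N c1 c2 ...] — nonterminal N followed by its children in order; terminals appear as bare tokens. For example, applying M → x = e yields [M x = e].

[S [M if c then [M { [L [S [M x = e]]] }] else [M if c then [M x = e] else [M x = e]]]]

S
M
if c then M else M
if c then { L } else M
if c then { S } else M
if c then { M } else M
if c then { x = e } else M
if c then { x = e } else if c then M else M
if c then { x = e } else if c then x = e else M
if c then { x = e } else if c then x = e else x = e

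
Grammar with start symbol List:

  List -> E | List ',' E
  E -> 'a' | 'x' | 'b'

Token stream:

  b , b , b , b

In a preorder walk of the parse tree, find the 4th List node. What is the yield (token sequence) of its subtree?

b

[List [List [List [List [E b]] , [E b]] , [E b]] , [E b]]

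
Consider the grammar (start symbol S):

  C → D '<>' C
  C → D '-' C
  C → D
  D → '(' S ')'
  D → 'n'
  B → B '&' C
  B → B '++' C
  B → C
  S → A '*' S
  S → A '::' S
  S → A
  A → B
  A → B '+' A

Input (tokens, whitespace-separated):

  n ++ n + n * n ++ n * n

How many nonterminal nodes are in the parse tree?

25

[S [A [B [B [C [D n]]] ++ [C [D n]]] + [A [B [C [D n]]]]] * [S [A [B [B [C [D n]]] ++ [C [D n]]]] * [S [A [B [C [D n]]]]]]]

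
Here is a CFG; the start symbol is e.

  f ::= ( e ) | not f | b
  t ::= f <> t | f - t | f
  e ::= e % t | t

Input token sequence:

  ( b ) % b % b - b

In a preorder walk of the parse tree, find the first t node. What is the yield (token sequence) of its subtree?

( b )

[e [e [e [t [f ( [e [t [f b]]] )]]] % [t [f b]]] % [t [f b] - [t [f b]]]]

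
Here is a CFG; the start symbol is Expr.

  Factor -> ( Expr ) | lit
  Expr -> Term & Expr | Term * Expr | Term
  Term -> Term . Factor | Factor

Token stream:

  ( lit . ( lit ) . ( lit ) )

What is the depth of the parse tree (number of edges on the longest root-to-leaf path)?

10

[Expr [Term [Factor ( [Expr [Term [Term [Term [Factor lit]] . [Factor ( [Expr [Term [Factor lit]]] )]] . [Factor ( [Expr [Term [Factor lit]]] )]]] )]]]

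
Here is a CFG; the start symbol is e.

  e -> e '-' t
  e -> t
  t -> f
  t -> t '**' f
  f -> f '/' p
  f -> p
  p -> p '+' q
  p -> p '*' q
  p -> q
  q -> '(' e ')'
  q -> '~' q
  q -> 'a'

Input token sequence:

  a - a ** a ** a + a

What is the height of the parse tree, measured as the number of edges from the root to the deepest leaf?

[e [e [t [f [p [q a]]]]] - [t [t [t [f [p [q a]]]] ** [f [p [q a]]]] ** [f [p [p [q a]] + [q a]]]]]

7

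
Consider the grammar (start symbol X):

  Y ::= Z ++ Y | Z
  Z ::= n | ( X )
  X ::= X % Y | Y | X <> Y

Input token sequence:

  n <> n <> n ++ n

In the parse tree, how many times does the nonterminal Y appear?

4

[X [X [X [Y [Z n]]] <> [Y [Z n]]] <> [Y [Z n] ++ [Y [Z n]]]]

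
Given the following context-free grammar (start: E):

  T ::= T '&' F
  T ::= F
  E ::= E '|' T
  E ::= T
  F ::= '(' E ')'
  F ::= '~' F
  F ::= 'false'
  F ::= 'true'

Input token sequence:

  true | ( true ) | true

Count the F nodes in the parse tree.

[E [E [E [T [F true]]] | [T [F ( [E [T [F true]]] )]]] | [T [F true]]]

4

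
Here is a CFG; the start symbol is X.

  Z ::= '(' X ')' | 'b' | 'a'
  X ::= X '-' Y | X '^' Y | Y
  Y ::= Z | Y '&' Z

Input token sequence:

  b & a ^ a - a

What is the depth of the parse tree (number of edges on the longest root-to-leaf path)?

6

[X [X [X [Y [Y [Z b]] & [Z a]]] ^ [Y [Z a]]] - [Y [Z a]]]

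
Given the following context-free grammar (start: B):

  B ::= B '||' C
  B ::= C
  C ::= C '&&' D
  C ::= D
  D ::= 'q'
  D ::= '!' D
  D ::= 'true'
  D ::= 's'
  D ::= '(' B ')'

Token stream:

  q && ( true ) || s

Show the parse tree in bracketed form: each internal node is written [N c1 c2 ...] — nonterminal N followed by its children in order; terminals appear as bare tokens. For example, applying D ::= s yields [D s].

[B [B [C [C [D q]] && [D ( [B [C [D true]]] )]]] || [C [D s]]]

B
B || C
C || C
C && D || C
D && D || C
q && D || C
q && ( B ) || C
q && ( C ) || C
q && ( D ) || C
q && ( true ) || C
q && ( true ) || D
q && ( true ) || s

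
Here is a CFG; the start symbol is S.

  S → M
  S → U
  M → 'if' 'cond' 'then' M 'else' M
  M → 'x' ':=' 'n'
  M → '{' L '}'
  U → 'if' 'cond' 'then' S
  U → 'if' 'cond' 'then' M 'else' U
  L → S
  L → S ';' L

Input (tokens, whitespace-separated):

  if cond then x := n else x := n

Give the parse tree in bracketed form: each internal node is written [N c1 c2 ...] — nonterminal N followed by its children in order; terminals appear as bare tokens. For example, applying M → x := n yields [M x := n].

S
M
if cond then M else M
if cond then x := n else M
if cond then x := n else x := n

[S [M if cond then [M x := n] else [M x := n]]]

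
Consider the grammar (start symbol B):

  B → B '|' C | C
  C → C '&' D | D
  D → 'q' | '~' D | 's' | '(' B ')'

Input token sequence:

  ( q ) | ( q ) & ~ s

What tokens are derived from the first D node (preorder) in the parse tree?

[B [B [C [D ( [B [C [D q]]] )]]] | [C [C [D ( [B [C [D q]]] )]] & [D ~ [D s]]]]

( q )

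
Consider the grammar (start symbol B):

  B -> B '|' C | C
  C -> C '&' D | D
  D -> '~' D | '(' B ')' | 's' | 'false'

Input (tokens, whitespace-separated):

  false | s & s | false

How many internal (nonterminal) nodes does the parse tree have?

[B [B [B [C [D false]]] | [C [C [D s]] & [D s]]] | [C [D false]]]

11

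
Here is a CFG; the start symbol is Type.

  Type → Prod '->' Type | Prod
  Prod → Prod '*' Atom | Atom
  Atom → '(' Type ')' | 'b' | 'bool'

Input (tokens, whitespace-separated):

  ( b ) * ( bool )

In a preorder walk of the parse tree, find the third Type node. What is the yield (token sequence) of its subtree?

bool

[Type [Prod [Prod [Atom ( [Type [Prod [Atom b]]] )]] * [Atom ( [Type [Prod [Atom bool]]] )]]]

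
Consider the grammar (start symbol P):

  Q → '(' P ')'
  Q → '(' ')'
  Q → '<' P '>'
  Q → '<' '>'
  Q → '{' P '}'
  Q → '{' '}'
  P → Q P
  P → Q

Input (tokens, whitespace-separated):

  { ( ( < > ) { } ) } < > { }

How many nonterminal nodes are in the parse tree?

14

[P [Q { [P [Q ( [P [Q ( [P [Q < >]] )] [P [Q { }]]] )]] }] [P [Q < >] [P [Q { }]]]]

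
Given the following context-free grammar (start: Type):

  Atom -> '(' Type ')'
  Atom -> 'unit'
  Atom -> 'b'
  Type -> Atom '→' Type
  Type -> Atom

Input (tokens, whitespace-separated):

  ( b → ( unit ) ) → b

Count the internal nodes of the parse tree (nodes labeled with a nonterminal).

10

[Type [Atom ( [Type [Atom b] → [Type [Atom ( [Type [Atom unit]] )]]] )] → [Type [Atom b]]]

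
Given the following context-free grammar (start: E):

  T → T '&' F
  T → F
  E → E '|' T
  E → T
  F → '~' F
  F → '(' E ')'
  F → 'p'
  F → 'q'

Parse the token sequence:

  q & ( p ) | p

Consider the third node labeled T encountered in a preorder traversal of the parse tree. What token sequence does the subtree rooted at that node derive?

p

[E [E [T [T [F q]] & [F ( [E [T [F p]]] )]]] | [T [F p]]]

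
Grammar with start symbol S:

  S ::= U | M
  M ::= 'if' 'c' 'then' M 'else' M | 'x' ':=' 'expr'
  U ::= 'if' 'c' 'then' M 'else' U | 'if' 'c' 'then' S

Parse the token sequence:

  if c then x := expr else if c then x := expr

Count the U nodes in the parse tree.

[S [U if c then [M x := expr] else [U if c then [S [M x := expr]]]]]

2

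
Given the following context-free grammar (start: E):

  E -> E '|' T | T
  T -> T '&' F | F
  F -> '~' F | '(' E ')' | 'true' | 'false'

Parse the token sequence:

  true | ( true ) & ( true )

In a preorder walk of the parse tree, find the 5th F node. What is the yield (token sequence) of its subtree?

[E [E [T [F true]]] | [T [T [F ( [E [T [F true]]] )]] & [F ( [E [T [F true]]] )]]]

true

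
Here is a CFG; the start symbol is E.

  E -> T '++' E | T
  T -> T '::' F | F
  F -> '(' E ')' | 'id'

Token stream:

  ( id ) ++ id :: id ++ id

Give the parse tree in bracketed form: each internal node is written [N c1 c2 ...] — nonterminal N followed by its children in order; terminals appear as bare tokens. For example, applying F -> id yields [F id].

E
T ++ E
F ++ E
( E ) ++ E
( T ) ++ E
( F ) ++ E
( id ) ++ E
( id ) ++ T ++ E
( id ) ++ T :: F ++ E
( id ) ++ F :: F ++ E
( id ) ++ id :: F ++ E
( id ) ++ id :: id ++ E
( id ) ++ id :: id ++ T
( id ) ++ id :: id ++ F
( id ) ++ id :: id ++ id

[E [T [F ( [E [T [F id]]] )]] ++ [E [T [T [F id]] :: [F id]] ++ [E [T [F id]]]]]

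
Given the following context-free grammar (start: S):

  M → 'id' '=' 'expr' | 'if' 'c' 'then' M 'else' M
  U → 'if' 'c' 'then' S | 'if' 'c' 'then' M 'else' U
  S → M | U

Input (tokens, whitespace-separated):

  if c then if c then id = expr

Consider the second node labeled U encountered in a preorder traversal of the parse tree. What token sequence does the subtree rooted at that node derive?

[S [U if c then [S [U if c then [S [M id = expr]]]]]]

if c then id = expr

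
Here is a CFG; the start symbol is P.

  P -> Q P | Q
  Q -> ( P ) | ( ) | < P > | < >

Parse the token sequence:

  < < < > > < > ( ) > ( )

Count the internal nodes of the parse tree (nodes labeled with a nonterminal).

[P [Q < [P [Q < [P [Q < >]] >] [P [Q < >] [P [Q ( )]]]] >] [P [Q ( )]]]

12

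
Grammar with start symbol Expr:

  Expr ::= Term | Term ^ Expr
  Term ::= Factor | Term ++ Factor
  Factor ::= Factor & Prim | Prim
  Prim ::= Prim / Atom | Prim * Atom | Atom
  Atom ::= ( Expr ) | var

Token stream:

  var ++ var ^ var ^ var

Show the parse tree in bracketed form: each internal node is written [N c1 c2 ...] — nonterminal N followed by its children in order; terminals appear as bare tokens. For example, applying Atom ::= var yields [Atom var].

[Expr [Term [Term [Factor [Prim [Atom var]]]] ++ [Factor [Prim [Atom var]]]] ^ [Expr [Term [Factor [Prim [Atom var]]]] ^ [Expr [Term [Factor [Prim [Atom var]]]]]]]

Expr
Term ^ Expr
Term ++ Factor ^ Expr
Factor ++ Factor ^ Expr
Prim ++ Factor ^ Expr
Atom ++ Factor ^ Expr
var ++ Factor ^ Expr
var ++ Prim ^ Expr
var ++ Atom ^ Expr
var ++ var ^ Expr
var ++ var ^ Term ^ Expr
var ++ var ^ Factor ^ Expr
var ++ var ^ Prim ^ Expr
var ++ var ^ Atom ^ Expr
var ++ var ^ var ^ Expr
var ++ var ^ var ^ Term
var ++ var ^ var ^ Factor
var ++ var ^ var ^ Prim
var ++ var ^ var ^ Atom
var ++ var ^ var ^ var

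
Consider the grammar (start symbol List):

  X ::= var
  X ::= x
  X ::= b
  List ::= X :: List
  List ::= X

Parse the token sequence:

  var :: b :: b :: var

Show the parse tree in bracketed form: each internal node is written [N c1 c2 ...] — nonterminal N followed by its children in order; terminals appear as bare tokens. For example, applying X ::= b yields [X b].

List
X :: List
var :: List
var :: X :: List
var :: b :: List
var :: b :: X :: List
var :: b :: b :: List
var :: b :: b :: X
var :: b :: b :: var

[List [X var] :: [List [X b] :: [List [X b] :: [List [X var]]]]]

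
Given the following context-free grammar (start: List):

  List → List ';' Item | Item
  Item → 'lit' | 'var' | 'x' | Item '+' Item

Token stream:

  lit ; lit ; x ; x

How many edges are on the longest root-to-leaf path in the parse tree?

5

[List [List [List [List [Item lit]] ; [Item lit]] ; [Item x]] ; [Item x]]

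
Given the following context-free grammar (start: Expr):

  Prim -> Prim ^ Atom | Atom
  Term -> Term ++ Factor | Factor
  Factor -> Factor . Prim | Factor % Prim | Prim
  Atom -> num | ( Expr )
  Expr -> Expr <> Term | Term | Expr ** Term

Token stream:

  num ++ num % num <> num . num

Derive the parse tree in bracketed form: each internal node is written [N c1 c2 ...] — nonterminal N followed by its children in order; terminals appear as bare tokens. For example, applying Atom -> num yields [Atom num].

[Expr [Expr [Term [Term [Factor [Prim [Atom num]]]] ++ [Factor [Factor [Prim [Atom num]]] % [Prim [Atom num]]]]] <> [Term [Factor [Factor [Prim [Atom num]]] . [Prim [Atom num]]]]]

Expr
Expr <> Term
Term <> Term
Term ++ Factor <> Term
Factor ++ Factor <> Term
Prim ++ Factor <> Term
Atom ++ Factor <> Term
num ++ Factor <> Term
num ++ Factor % Prim <> Term
num ++ Prim % Prim <> Term
num ++ Atom % Prim <> Term
num ++ num % Prim <> Term
num ++ num % Atom <> Term
num ++ num % num <> Term
num ++ num % num <> Factor
num ++ num % num <> Factor . Prim
num ++ num % num <> Prim . Prim
num ++ num % num <> Atom . Prim
num ++ num % num <> num . Prim
num ++ num % num <> num . Atom
num ++ num % num <> num . num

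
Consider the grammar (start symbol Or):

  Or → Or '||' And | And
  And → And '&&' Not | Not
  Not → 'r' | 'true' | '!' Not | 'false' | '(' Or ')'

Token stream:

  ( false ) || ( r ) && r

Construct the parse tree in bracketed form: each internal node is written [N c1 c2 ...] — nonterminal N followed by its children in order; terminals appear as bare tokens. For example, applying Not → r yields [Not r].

Or
Or || And
And || And
Not || And
( Or ) || And
( And ) || And
( Not ) || And
( false ) || And
( false ) || And && Not
( false ) || Not && Not
( false ) || ( Or ) && Not
( false ) || ( And ) && Not
( false ) || ( Not ) && Not
( false ) || ( r ) && Not
( false ) || ( r ) && r

[Or [Or [And [Not ( [Or [And [Not false]]] )]]] || [And [And [Not ( [Or [And [Not r]]] )]] && [Not r]]]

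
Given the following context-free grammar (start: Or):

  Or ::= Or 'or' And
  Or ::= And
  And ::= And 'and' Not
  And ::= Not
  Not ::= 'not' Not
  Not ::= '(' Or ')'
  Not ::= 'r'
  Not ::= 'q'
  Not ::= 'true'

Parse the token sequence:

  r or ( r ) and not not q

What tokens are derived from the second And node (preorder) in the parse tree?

( r ) and not not q

[Or [Or [And [Not r]]] or [And [And [Not ( [Or [And [Not r]]] )]] and [Not not [Not not [Not q]]]]]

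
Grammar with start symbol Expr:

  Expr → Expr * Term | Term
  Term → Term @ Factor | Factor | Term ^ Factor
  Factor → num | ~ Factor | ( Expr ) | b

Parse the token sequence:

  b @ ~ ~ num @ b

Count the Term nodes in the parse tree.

3

[Expr [Term [Term [Term [Factor b]] @ [Factor ~ [Factor ~ [Factor num]]]] @ [Factor b]]]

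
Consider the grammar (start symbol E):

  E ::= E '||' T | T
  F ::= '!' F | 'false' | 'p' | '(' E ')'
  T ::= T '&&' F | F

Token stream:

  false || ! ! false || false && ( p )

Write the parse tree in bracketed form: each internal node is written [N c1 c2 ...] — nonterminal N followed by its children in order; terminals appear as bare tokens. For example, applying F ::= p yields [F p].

[E [E [E [T [F false]]] || [T [F ! [F ! [F false]]]]] || [T [T [F false]] && [F ( [E [T [F p]]] )]]]

E
E || T
E || T || T
T || T || T
F || T || T
false || T || T
false || F || T
false || ! F || T
false || ! ! F || T
false || ! ! false || T
false || ! ! false || T && F
false || ! ! false || F && F
false || ! ! false || false && F
false || ! ! false || false && ( E )
false || ! ! false || false && ( T )
false || ! ! false || false && ( F )
false || ! ! false || false && ( p )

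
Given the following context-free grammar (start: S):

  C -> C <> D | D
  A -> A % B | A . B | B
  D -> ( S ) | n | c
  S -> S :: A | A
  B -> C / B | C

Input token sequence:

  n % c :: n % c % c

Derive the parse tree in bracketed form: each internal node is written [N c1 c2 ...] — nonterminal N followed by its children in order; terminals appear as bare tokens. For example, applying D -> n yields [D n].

[S [S [A [A [B [C [D n]]]] % [B [C [D c]]]]] :: [A [A [A [B [C [D n]]]] % [B [C [D c]]]] % [B [C [D c]]]]]

S
S :: A
A :: A
A % B :: A
B % B :: A
C % B :: A
D % B :: A
n % B :: A
n % C :: A
n % D :: A
n % c :: A
n % c :: A % B
n % c :: A % B % B
n % c :: B % B % B
n % c :: C % B % B
n % c :: D % B % B
n % c :: n % B % B
n % c :: n % C % B
n % c :: n % D % B
n % c :: n % c % B
n % c :: n % c % C
n % c :: n % c % D
n % c :: n % c % c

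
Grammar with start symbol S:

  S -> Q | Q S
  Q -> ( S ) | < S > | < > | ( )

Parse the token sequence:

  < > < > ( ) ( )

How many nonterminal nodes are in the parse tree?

8

[S [Q < >] [S [Q < >] [S [Q ( )] [S [Q ( )]]]]]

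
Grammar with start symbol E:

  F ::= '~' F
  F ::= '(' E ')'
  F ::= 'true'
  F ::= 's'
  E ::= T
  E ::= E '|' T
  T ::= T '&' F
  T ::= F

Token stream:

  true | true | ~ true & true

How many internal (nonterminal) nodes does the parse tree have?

12

[E [E [E [T [F true]]] | [T [F true]]] | [T [T [F ~ [F true]]] & [F true]]]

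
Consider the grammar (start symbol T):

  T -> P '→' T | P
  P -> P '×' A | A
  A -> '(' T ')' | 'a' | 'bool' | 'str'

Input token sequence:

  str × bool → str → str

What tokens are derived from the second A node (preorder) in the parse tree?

[T [P [P [A str]] × [A bool]] → [T [P [A str]] → [T [P [A str]]]]]

bool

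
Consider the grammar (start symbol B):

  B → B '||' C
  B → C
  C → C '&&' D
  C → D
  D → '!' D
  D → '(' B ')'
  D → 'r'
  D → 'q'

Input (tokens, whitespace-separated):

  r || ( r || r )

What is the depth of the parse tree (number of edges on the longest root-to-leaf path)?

7

[B [B [C [D r]]] || [C [D ( [B [B [C [D r]]] || [C [D r]]] )]]]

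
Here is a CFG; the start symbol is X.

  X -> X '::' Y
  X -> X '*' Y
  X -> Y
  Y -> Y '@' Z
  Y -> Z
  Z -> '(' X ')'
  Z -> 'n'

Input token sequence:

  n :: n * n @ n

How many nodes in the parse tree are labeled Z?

[X [X [X [Y [Z n]]] :: [Y [Z n]]] * [Y [Y [Z n]] @ [Z n]]]

4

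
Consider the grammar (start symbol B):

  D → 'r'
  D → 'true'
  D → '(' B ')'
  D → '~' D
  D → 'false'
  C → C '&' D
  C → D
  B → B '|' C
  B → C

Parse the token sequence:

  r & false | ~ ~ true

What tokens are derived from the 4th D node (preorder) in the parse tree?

[B [B [C [C [D r]] & [D false]]] | [C [D ~ [D ~ [D true]]]]]

~ true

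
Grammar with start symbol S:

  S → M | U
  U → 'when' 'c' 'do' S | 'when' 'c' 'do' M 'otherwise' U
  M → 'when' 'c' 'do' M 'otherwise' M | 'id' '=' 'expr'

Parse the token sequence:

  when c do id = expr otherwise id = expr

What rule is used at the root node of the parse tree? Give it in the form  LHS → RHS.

[S [M when c do [M id = expr] otherwise [M id = expr]]]

S → M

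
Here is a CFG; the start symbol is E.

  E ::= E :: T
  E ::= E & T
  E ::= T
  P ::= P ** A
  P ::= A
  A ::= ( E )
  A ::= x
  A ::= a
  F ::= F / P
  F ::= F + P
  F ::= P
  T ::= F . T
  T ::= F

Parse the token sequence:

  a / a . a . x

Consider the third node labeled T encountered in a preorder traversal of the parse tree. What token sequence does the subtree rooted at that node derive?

[E [T [F [F [P [A a]]] / [P [A a]]] . [T [F [P [A a]]] . [T [F [P [A x]]]]]]]

x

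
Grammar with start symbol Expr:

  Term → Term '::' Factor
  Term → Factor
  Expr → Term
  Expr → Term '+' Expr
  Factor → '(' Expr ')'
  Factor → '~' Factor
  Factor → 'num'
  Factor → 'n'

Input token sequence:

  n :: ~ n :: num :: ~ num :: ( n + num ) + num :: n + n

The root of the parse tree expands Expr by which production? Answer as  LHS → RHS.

Expr → Term '+' Expr

[Expr [Term [Term [Term [Term [Term [Factor n]] :: [Factor ~ [Factor n]]] :: [Factor num]] :: [Factor ~ [Factor num]]] :: [Factor ( [Expr [Term [Factor n]] + [Expr [Term [Factor num]]]] )]] + [Expr [Term [Term [Factor num]] :: [Factor n]] + [Expr [Term [Factor n]]]]]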